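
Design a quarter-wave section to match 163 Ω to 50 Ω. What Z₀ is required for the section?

Z_qwt ≈ 90.3 Ω

Z_qwt = √(Z_0·R_L) = √(50 × 163) = √8150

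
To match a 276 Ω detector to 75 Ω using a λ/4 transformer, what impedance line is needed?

Z_qwt = √(Z_0·R_L) = √(75 × 276) = √20700

Z_qwt ≈ 144 Ω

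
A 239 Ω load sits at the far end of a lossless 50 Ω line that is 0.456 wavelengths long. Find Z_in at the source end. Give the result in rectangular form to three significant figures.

Z_in ≈ 91 + j109 Ω

βl = 2π × 0.456 = 164°
tan(βl) = tan(164°) = -0.284
Z_in = Z_0·(Z_L + jZ_0·tanβl)/(Z_0 + jZ_L·tanβl)
     = 50·(239 − j14.2)/(50 − j67.8)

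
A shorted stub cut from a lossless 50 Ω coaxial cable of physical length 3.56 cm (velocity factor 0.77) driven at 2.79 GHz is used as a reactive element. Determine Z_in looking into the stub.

λ = v/f = 0.77·c / 2.79 GHz = 0.0828 m
βl = 2π·l/λ = 2π × 0.43 = 155°
tan(βl) = -0.471
For a shorted stub, Z_in = jZ_0·tan(βl)

Z_in ≈ −j23.5 Ω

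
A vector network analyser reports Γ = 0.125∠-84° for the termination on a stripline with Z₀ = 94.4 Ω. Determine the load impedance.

Z_L ≈ 93.9 − j23.7 Ω

Z_L = Z_0·(1 + Γ)/(1 − Γ) = 94.4·(1.01 − j0.124)/(0.987 + j0.124)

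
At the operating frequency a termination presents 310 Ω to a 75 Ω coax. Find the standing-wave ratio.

Γ = (310 − 75)/(310 + 75) = 0.61
VSWR = (1 + 0.61)/(1 − 0.61)

VSWR ≈ 4.13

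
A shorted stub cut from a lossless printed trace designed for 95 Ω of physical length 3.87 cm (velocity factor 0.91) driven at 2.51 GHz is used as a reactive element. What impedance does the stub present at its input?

λ = v/f = 0.91·c / 2.51 GHz = 0.109 m
βl = 2π·l/λ = 2π × 0.356 = 128°
tan(βl) = -1.28
For a shorted stub, Z_in = jZ_0·tan(βl)

Z_in ≈ −j121 Ω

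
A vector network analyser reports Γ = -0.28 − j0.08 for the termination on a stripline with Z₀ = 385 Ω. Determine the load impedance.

Z_L = Z_0·(1 + Γ)/(1 − Γ) = 385·(0.72 − j0.08)/(1.28 + j0.08)

Z_L ≈ 214 − j37.5 Ω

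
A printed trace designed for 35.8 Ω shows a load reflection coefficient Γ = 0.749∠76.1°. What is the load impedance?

Z_L = Z_0·(1 + Γ)/(1 − Γ) = 35.8·(1.18 + j0.727)/(0.82 − j0.727)

Z_L ≈ 13.1 + j43.3 Ω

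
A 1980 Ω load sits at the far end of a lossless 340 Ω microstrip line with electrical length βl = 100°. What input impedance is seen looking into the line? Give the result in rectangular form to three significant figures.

Z_in ≈ 60.1 + j58.1 Ω

tan(βl) = tan(100°) = -5.67
Z_in = Z_0·(Z_L + jZ_0·tanβl)/(Z_0 + jZ_L·tanβl)
     = 340·(1980 − j1930)/(340 − j11200)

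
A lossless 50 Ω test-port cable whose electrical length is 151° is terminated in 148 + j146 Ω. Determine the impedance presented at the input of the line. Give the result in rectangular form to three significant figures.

Z_in ≈ 20.3 + j57.9 Ω

tan(βl) = tan(151°) = -0.554
Z_in = Z_0·(Z_L + jZ_0·tanβl)/(Z_0 + jZ_L·tanβl)
     = 50·(148 + j118)/(131 − j82)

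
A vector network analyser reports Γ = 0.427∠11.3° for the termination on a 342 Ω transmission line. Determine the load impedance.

Z_L ≈ 811 + j166 Ω

Z_L = Z_0·(1 + Γ)/(1 − Γ) = 342·(1.42 + j0.0837)/(0.581 − j0.0837)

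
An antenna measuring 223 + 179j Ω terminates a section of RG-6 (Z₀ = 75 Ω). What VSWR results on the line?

VSWR ≈ 5.03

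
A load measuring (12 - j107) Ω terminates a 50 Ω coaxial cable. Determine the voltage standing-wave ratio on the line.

Γ = (Z_L − Z_0)/(Z_L + Z_0) = (-38 − j107)/(62 − j107)
|Γ| = 114/124 = 0.918
VSWR = (1 + |Γ|)/(1 − |Γ|) = 1.92/0.0818

VSWR ≈ 23.4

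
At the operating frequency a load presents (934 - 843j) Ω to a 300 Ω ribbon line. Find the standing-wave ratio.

VSWR ≈ 5.8

Γ = (Z_L − Z_0)/(Z_L + Z_0) = (634 − j843)/(1234 − j843)
|Γ| = 1050/1490 = 0.706
VSWR = (1 + |Γ|)/(1 − |Γ|) = 1.71/0.294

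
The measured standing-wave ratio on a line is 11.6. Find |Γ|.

|Γ| = (S − 1)/(S + 1) = (11.6 − 1)/(11.6 + 1) = 10.6/12.6

|Γ| ≈ 0.841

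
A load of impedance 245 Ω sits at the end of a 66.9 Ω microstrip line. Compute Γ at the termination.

Γ = (Z_L − Z_0)/(Z_L + Z_0) = (245 − 66.9)/(245 + 66.9) = 178.1/311.9

Γ = 0.571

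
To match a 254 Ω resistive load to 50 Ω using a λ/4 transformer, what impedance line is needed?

Z_qwt = √(Z_0·R_L) = √(50 × 254) = √12700

Z_qwt ≈ 113 Ω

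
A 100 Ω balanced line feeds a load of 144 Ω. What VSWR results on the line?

VSWR ≈ 1.44

Γ = (144 − 100)/(144 + 100) = 0.18
VSWR = (1 + 0.18)/(1 − 0.18)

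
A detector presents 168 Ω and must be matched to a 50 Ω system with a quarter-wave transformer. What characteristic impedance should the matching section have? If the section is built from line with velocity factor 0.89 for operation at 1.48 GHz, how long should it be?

Z_qwt ≈ 91.7 Ω; length ≈ 4.51 cm

Z_qwt = √(Z_0·R_L) = √(50 × 168) = √8400
λ = 0.89·c/f = 0.18 m, so l = λ/4 = 0.0451 m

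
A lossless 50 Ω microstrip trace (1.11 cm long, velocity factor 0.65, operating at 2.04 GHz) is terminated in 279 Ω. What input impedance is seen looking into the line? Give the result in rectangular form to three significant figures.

Z_in ≈ 19.4 − j52 Ω

λ = v/f = 0.65·c / 2.04 GHz = 0.0956 m
βl = 2π·l/λ = 2π × 0.116 = 41.8°
tan(βl) = tan(41.8°) = 0.894
Z_in = Z_0·(Z_L + jZ_0·tanβl)/(Z_0 + jZ_L·tanβl)
     = 50·(279 + j44.7)/(50 + j249)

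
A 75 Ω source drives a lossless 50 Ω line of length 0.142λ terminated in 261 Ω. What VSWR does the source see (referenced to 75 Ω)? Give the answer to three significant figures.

VSWR ≈ 6.14

βl = 2π × 0.142 = 51.1°
tan(βl) = 1.24
Z_in = Z_0·(Z_L + jZ_0·tanβl)/(Z_0 + jZ_L·tanβl) = 15.4 − j37.9 Ω
Γ_s = (Z_in − Z_s)/(Z_in + Z_s) = (-59.6 − j37.9)/(90.4 − j37.9), |Γ_s| = 0.72
VSWR = (1 + |Γ_s|)/(1 − |Γ_s|)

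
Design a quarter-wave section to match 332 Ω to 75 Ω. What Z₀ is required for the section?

Z_qwt = √(Z_0·R_L) = √(75 × 332) = √24900

Z_qwt ≈ 158 Ω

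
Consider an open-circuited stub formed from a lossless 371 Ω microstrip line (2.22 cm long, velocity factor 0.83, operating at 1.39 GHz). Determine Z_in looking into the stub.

Z_in ≈ −j376 Ω

λ = v/f = 0.83·c / 1.39 GHz = 0.179 m
βl = 2π·l/λ = 2π × 0.124 = 44.6°
tan(βl) = 0.987
For an open-circuited stub, Z_in = −jZ_0·cot(βl) = −jZ_0/tan(βl)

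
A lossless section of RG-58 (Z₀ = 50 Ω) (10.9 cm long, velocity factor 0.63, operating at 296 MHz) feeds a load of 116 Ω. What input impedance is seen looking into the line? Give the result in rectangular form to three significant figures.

Z_in ≈ 26.5 − j21 Ω

λ = v/f = 0.63·c / 296 MHz = 0.639 m
βl = 2π·l/λ = 2π × 0.171 = 61.5°
tan(βl) = tan(61.5°) = 1.84
Z_in = Z_0·(Z_L + jZ_0·tanβl)/(Z_0 + jZ_L·tanβl)
     = 50·(116 + j91.9)/(50 + j213)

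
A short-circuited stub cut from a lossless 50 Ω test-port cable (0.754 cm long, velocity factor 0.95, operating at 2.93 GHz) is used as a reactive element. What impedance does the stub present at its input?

λ = v/f = 0.95·c / 2.93 GHz = 0.0973 m
βl = 2π·l/λ = 2π × 0.0775 = 27.9°
tan(βl) = 0.53
For a short-circuited stub, Z_in = jZ_0·tan(βl)

Z_in ≈ +j26.5 Ω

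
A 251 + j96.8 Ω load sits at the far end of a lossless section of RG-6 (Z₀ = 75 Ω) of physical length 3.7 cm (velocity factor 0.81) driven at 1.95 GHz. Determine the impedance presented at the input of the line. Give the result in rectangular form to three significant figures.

λ = v/f = 0.81·c / 1.95 GHz = 0.125 m
βl = 2π·l/λ = 2π × 0.297 = 107°
tan(βl) = tan(107°) = -3.29
Z_in = Z_0·(Z_L + jZ_0·tanβl)/(Z_0 + jZ_L·tanβl)
     = 75·(251 − j150)/(394 − j827)

Z_in ≈ 19.9 + j13.3 Ω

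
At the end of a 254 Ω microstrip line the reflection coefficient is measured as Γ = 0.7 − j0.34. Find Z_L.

Z_L = Z_0·(1 + Γ)/(1 − Γ) = 254·(1.7 − j0.34)/(0.3 + j0.34)

Z_L ≈ 487 − j840 Ω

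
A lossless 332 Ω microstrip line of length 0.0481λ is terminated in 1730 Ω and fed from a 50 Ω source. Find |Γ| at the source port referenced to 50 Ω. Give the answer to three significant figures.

βl = 2π × 0.0481 = 17.3°
tan(βl) = 0.312
Z_in = Z_0·(Z_L + jZ_0·tanβl)/(Z_0 + jZ_L·tanβl) = 522 − j744 Ω
Γ_s = (Z_in − Z_s)/(Z_in + Z_s) = (472 − j744)/(572 − j744), |Γ_s| = 0.939

|Γ| ≈ 0.939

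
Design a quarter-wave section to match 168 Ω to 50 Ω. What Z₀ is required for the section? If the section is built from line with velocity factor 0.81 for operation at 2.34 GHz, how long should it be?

Z_qwt = √(Z_0·R_L) = √(50 × 168) = √8400
λ = 0.81·c/f = 0.104 m, so l = λ/4 = 0.026 m

Z_qwt ≈ 91.7 Ω; length ≈ 2.6 cm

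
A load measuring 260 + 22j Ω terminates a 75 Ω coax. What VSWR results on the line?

VSWR ≈ 3.49

Γ = (Z_L − Z_0)/(Z_L + Z_0) = (185 + j22)/(335 + j22)
|Γ| = 186/336 = 0.555
VSWR = (1 + |Γ|)/(1 − |Γ|) = 1.55/0.445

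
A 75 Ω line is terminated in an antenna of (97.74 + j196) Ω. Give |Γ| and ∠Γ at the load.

Γ = (Z_L − Z_0)/(Z_L + Z_0) = (22.74 + j196)/(172.7 + j196)
|Γ| = 197/261 = 0.755

Γ ≈ 0.755 ∠ 34.8°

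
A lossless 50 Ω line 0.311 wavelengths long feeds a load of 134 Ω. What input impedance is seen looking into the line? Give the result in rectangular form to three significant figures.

Z_in ≈ 21.2 + j17 Ω

βl = 2π × 0.311 = 112°
tan(βl) = tan(112°) = -2.48
Z_in = Z_0·(Z_L + jZ_0·tanβl)/(Z_0 + jZ_L·tanβl)
     = 50·(134 − j124)/(50 − j332)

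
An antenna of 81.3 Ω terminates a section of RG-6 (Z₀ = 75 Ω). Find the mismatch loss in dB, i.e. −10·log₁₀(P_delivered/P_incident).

mismatch loss ≈ 0.00706 dB

Γ = (81.3 − 75)/(81.3 + 75) = 0.0403
|Γ|² = 0.00162, so P_del/P_inc = 1 − |Γ|² = 0.998
ML = −10·log₁₀(1 − |Γ|²)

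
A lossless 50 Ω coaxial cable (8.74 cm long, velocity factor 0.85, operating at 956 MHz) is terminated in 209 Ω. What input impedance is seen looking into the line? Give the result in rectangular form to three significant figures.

Z_in ≈ 15.1 + j24.6 Ω

λ = v/f = 0.85·c / 956 MHz = 0.267 m
βl = 2π·l/λ = 2π × 0.328 = 118°
tan(βl) = tan(118°) = -1.88
Z_in = Z_0·(Z_L + jZ_0·tanβl)/(Z_0 + jZ_L·tanβl)
     = 50·(209 − j94.2)/(50 − j394)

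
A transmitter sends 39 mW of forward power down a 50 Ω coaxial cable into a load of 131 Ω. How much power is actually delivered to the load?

P_delivered ≈ 31.2 mW

Γ = (131 − 50)/(131 + 50) = 0.448
|Γ|² = 0.2
P_refl = |Γ|²·P_inc = 7.81 mW, P_del = (1 − |Γ|²)·P_inc = 31.2 mW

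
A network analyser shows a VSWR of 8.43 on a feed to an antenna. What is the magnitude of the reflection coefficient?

|Γ| ≈ 0.788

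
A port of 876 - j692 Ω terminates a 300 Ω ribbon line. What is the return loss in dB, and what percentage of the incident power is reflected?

Γ = (576 − j692)/(1176 − j692), |Γ| = 0.66
RL = −20·log₁₀(0.66) = 3.61 dB
P_refl/P_inc = |Γ|² = 0.435

RL ≈ 3.61 dB; 43.5% of incident power reflected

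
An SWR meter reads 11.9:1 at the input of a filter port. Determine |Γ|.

|Γ| = (S − 1)/(S + 1) = (11.9 − 1)/(11.9 + 1) = 10.9/12.9

|Γ| ≈ 0.845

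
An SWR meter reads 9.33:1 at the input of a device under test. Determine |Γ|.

|Γ| ≈ 0.806

|Γ| = (S − 1)/(S + 1) = (9.33 − 1)/(9.33 + 1) = 8.33/10.3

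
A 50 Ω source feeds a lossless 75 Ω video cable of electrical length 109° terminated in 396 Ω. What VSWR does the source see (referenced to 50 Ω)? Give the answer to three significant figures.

tan(βl) = -2.9
Z_in = Z_0·(Z_L + jZ_0·tanβl)/(Z_0 + jZ_L·tanβl) = 15.8 + j24.8 Ω
Γ_s = (Z_in − Z_s)/(Z_in + Z_s) = (-34.2 + j24.8)/(65.8 + j24.8), |Γ_s| = 0.6
VSWR = (1 + |Γ_s|)/(1 − |Γ_s|)

VSWR ≈ 4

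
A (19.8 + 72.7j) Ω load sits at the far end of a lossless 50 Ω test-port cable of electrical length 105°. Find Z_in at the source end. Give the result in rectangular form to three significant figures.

tan(βl) = tan(105°) = -3.73
Z_in = Z_0·(Z_L + jZ_0·tanβl)/(Z_0 + jZ_L·tanβl)
     = 50·(19.8 − j114)/(321 − j73.9)

Z_in ≈ 6.8 − j16.2 Ω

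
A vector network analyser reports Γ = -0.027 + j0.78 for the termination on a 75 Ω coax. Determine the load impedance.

Z_L ≈ 17.6 + j70.3 Ω

Z_L = Z_0·(1 + Γ)/(1 − Γ) = 75·(0.973 + j0.78)/(1.03 − j0.78)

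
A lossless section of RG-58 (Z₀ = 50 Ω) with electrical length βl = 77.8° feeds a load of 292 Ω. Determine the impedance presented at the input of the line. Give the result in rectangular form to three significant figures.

tan(βl) = tan(77.8°) = 4.63
Z_in = Z_0·(Z_L + jZ_0·tanβl)/(Z_0 + jZ_L·tanβl)
     = 50·(292 + j231)/(50 + j1350)

Z_in ≈ 8.95 − j10.5 Ω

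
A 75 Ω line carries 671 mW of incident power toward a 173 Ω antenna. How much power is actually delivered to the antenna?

Γ = (173 − 75)/(173 + 75) = 0.395
|Γ|² = 0.156
P_refl = |Γ|²·P_inc = 105 mW, P_del = (1 − |Γ|²)·P_inc = 566 mW

P_delivered ≈ 566 mW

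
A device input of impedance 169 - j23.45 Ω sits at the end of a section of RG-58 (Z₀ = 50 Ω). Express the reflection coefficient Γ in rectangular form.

Γ = (Z_L − Z_0)/(Z_L + Z_0) = (119 − j23.45)/(219 − j23.45)

Γ ≈ 0.549 − j0.0483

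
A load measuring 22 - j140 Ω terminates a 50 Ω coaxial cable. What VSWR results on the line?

Γ = (Z_L − Z_0)/(Z_L + Z_0) = (-28 − j140)/(72 − j140)
|Γ| = 143/157 = 0.907
VSWR = (1 + |Γ|)/(1 − |Γ|) = 1.91/0.0931

VSWR ≈ 20.5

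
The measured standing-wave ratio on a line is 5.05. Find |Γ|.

|Γ| ≈ 0.669

|Γ| = (S − 1)/(S + 1) = (5.05 − 1)/(5.05 + 1) = 4.05/6.05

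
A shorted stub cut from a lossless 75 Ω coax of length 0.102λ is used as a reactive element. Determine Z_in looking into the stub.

βl = 2π × 0.102 = 36.7°
tan(βl) = 0.746
For a shorted stub, Z_in = jZ_0·tan(βl)

Z_in ≈ +j55.9 Ω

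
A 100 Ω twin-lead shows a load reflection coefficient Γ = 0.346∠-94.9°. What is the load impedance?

Z_L = Z_0·(1 + Γ)/(1 − Γ) = 100·(0.97 − j0.345)/(1.03 + j0.345)

Z_L ≈ 74.7 − j58.5 Ω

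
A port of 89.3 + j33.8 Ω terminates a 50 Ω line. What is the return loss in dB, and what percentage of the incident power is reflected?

Γ = (39.3 + j33.8)/(139.3 + j33.8), |Γ| = 0.362
RL = −20·log₁₀(0.362) = 8.83 dB
P_refl/P_inc = |Γ|² = 0.131

RL ≈ 8.83 dB; 13.1% of incident power reflected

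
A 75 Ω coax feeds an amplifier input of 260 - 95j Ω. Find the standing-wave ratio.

Γ = (Z_L − Z_0)/(Z_L + Z_0) = (185 − j95)/(335 − j95)
|Γ| = 208/348 = 0.597
VSWR = (1 + |Γ|)/(1 − |Γ|) = 1.6/0.403

VSWR ≈ 3.97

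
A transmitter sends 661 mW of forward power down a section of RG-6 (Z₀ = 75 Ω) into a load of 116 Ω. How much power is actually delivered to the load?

Γ = (116 − 75)/(116 + 75) = 0.215
|Γ|² = 0.0461
P_refl = |Γ|²·P_inc = 30.5 mW, P_del = (1 − |Γ|²)·P_inc = 631 mW

P_delivered ≈ 631 mW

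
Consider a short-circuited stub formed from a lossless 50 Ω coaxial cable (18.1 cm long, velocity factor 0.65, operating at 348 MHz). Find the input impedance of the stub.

Z_in ≈ −j101 Ω

λ = v/f = 0.65·c / 348 MHz = 0.56 m
βl = 2π·l/λ = 2π × 0.323 = 116°
tan(βl) = -2.02
For a short-circuited stub, Z_in = jZ_0·tan(βl)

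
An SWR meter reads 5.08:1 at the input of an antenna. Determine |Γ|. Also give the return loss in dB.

|Γ| = (S − 1)/(S + 1) = (5.08 − 1)/(5.08 + 1) = 4.08/6.08
RL = −20·log₁₀|Γ| = −20·log₁₀(0.671)

|Γ| ≈ 0.671; return loss ≈ 3.46 dB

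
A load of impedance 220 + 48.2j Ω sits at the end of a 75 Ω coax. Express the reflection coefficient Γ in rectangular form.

Γ = (Z_L − Z_0)/(Z_L + Z_0) = (145 + j48.2)/(295 + j48.2)

Γ ≈ 0.505 + j0.0809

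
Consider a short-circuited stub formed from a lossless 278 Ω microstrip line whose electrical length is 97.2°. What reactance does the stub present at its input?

X_in ≈ -2200 Ω (capacitive)

tan(βl) = -7.92
For a short-circuited stub, Z_in = jZ_0·tan(βl)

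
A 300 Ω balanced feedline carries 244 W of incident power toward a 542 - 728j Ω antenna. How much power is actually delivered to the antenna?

|Γ| = |(242 − j728)/(842 − j728)| = 0.689
|Γ|² = 0.475
P_refl = |Γ|²·P_inc = 116 W, P_del = (1 − |Γ|²)·P_inc = 128 W

P_delivered ≈ 128 W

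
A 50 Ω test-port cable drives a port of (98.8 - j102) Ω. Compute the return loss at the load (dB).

RL ≈ 4.06 dB

Γ = (48.8 − j102)/(148.8 − j102), |Γ| = 0.627
RL = −20·log₁₀|Γ| = −20·log₁₀(0.627)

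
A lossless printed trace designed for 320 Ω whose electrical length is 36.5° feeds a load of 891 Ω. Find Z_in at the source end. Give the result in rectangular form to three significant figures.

tan(βl) = tan(36.5°) = 0.74
Z_in = Z_0·(Z_L + jZ_0·tanβl)/(Z_0 + jZ_L·tanβl)
     = 320·(891 + j237)/(320 + j659)

Z_in ≈ 263 − j305 Ω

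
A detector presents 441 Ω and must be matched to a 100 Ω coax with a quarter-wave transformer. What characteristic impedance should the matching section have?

Z_qwt = √(Z_0·R_L) = √(100 × 441) = √44100

Z_qwt ≈ 210 Ω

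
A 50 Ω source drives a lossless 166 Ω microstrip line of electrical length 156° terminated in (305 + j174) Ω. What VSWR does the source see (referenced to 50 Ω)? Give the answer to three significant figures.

VSWR ≈ 5.85

tan(βl) = -0.445
Z_in = Z_0·(Z_L + jZ_0·tanβl)/(Z_0 + jZ_L·tanβl) = 130 + j141 Ω
Γ_s = (Z_in − Z_s)/(Z_in + Z_s) = (79.6 + j141)/(180 + j141), |Γ_s| = 0.708
VSWR = (1 + |Γ_s|)/(1 − |Γ_s|)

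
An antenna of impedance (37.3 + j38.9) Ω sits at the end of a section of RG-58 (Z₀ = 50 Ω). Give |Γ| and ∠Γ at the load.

Γ ≈ 0.428 ∠ 84.1°

Γ = (Z_L − Z_0)/(Z_L + Z_0) = (-12.7 + j38.9)/(87.3 + j38.9)
|Γ| = 40.9/95.6 = 0.428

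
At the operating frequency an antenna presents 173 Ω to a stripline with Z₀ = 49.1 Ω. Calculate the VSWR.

VSWR ≈ 3.52

Γ = (173 − 49.1)/(173 + 49.1) = 0.558
VSWR = (1 + 0.558)/(1 − 0.558)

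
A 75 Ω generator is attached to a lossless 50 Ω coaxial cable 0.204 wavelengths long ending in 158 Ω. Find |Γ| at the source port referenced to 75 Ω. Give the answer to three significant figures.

|Γ| ≈ 0.639

βl = 2π × 0.204 = 73.4°
tan(βl) = 3.36
Z_in = Z_0·(Z_L + jZ_0·tanβl)/(Z_0 + jZ_L·tanβl) = 17.1 − j13.3 Ω
Γ_s = (Z_in − Z_s)/(Z_in + Z_s) = (-57.9 − j13.3)/(92.1 − j13.3), |Γ_s| = 0.639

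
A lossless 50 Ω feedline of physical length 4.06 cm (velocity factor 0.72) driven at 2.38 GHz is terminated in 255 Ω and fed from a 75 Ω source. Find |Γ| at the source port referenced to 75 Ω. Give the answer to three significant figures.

|Γ| ≈ 0.589

λ = v/f = 0.72·c / 2.38 GHz = 0.0908 m
βl = 2π·l/λ = 2π × 0.447 = 161°
tan(βl) = -0.343
Z_in = Z_0·(Z_L + jZ_0·tanβl)/(Z_0 + jZ_L·tanβl) = 70.1 + j106 Ω
Γ_s = (Z_in − Z_s)/(Z_in + Z_s) = (-4.91 + j106)/(145 + j106), |Γ_s| = 0.589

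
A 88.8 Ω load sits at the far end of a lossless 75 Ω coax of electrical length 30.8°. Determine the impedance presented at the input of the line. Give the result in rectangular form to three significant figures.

Z_in ≈ 80.3 − j12 Ω

tan(βl) = tan(30.8°) = 0.596
Z_in = Z_0·(Z_L + jZ_0·tanβl)/(Z_0 + jZ_L·tanβl)
     = 75·(88.8 + j44.7)/(75 + j52.9)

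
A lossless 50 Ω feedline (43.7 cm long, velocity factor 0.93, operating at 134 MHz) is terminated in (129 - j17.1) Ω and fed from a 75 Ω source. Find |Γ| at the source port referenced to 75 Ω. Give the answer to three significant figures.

λ = v/f = 0.93·c / 134 MHz = 2.08 m
βl = 2π·l/λ = 2π × 0.21 = 75.6°
tan(βl) = 3.88
Z_in = Z_0·(Z_L + jZ_0·tanβl)/(Z_0 + jZ_L·tanβl) = 19.6 − j8.32 Ω
Γ_s = (Z_in − Z_s)/(Z_in + Z_s) = (-55.4 − j8.32)/(94.6 − j8.32), |Γ_s| = 0.59

|Γ| ≈ 0.59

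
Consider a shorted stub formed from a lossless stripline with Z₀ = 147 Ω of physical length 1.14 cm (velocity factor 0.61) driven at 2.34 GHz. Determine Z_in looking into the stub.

Z_in ≈ +j191 Ω

λ = v/f = 0.61·c / 2.34 GHz = 0.0782 m
βl = 2π·l/λ = 2π × 0.146 = 52.5°
tan(βl) = 1.3
For a shorted stub, Z_in = jZ_0·tan(βl)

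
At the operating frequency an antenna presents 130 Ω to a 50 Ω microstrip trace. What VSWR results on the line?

VSWR ≈ 2.6

For a purely resistive load, VSWR = R_L/Z_0 or Z_0/R_L (whichever > 1) = 130/50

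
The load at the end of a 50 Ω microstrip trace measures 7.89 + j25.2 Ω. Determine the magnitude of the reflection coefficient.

|Γ| ≈ 0.777

Γ = (Z_L − Z_0)/(Z_L + Z_0) = (-42.11 + j25.2)/(57.89 + j25.2)
|Γ| = 49.1/63.1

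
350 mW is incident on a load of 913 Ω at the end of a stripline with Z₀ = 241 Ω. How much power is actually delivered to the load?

Γ = (913 − 241)/(913 + 241) = 0.582
|Γ|² = 0.339
P_refl = |Γ|²·P_inc = 119 mW, P_del = (1 − |Γ|²)·P_inc = 231 mW

P_delivered ≈ 231 mW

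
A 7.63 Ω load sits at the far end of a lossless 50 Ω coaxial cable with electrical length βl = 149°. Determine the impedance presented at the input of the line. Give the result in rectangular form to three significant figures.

Z_in ≈ 10.3 − j29.1 Ω

tan(βl) = tan(149°) = -0.601
Z_in = Z_0·(Z_L + jZ_0·tanβl)/(Z_0 + jZ_L·tanβl)
     = 50·(7.63 − j30)/(50 − j4.58)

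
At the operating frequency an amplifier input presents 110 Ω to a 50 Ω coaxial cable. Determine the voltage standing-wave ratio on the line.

Γ = (110 − 50)/(110 + 50) = 0.375
VSWR = (1 + 0.375)/(1 − 0.375)

VSWR ≈ 2.2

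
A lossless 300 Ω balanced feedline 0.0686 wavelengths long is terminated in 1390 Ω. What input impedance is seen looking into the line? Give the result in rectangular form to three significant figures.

Z_in ≈ 304 − j510 Ω

βl = 2π × 0.0686 = 24.7°
tan(βl) = tan(24.7°) = 0.46
Z_in = Z_0·(Z_L + jZ_0·tanβl)/(Z_0 + jZ_L·tanβl)
     = 300·(1390 + j138)/(300 + j639)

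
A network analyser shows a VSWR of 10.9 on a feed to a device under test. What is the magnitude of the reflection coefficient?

|Γ| ≈ 0.832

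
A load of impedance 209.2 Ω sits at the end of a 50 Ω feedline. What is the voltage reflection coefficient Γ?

Γ = (Z_L − Z_0)/(Z_L + Z_0) = (209.2 − 50)/(209.2 + 50) = 159.2/259.2

Γ = 0.614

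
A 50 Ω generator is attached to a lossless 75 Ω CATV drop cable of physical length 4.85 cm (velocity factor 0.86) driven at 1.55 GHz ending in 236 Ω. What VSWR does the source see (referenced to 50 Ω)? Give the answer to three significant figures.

VSWR ≈ 2.29

λ = v/f = 0.86·c / 1.55 GHz = 0.166 m
βl = 2π·l/λ = 2π × 0.291 = 105°
tan(βl) = -3.76
Z_in = Z_0·(Z_L + jZ_0·tanβl)/(Z_0 + jZ_L·tanβl) = 25.3 + j17.8 Ω
Γ_s = (Z_in − Z_s)/(Z_in + Z_s) = (-24.7 + j17.8)/(75.3 + j17.8), |Γ_s| = 0.393
VSWR = (1 + |Γ_s|)/(1 − |Γ_s|)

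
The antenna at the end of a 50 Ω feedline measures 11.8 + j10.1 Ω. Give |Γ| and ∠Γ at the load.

Γ = (Z_L − Z_0)/(Z_L + Z_0) = (-38.2 + j10.1)/(61.8 + j10.1)
|Γ| = 39.5/62.6 = 0.631

Γ ≈ 0.631 ∠ 156°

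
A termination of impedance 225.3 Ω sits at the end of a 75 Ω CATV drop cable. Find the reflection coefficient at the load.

Γ = 0.5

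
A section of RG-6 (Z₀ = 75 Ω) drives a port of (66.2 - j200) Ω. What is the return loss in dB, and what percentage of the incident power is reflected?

Γ = (-8.8 − j200)/(141.2 − j200), |Γ| = 0.818
RL = −20·log₁₀(0.818) = 1.75 dB
P_refl/P_inc = |Γ|² = 0.669

RL ≈ 1.75 dB; 66.9% of incident power reflected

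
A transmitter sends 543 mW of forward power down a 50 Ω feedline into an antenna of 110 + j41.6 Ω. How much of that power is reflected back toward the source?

|Γ| = |(60 + j41.6)/(160 + j41.6)| = 0.442
|Γ|² = 0.195
P_refl = |Γ|²·P_inc = 106 mW, P_del = (1 − |Γ|²)·P_inc = 437 mW

P_reflected ≈ 106 mW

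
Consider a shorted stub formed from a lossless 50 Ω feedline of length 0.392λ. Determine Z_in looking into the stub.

Z_in ≈ −j40.3 Ω

βl = 2π × 0.392 = 141°
tan(βl) = -0.806
For a shorted stub, Z_in = jZ_0·tan(βl)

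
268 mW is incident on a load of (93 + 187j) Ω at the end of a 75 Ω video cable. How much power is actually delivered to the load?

|Γ| = |(18 + j187)/(168 + j187)| = 0.747
|Γ|² = 0.558
P_refl = |Γ|²·P_inc = 150 mW, P_del = (1 − |Γ|²)·P_inc = 118 mW

P_delivered ≈ 118 mW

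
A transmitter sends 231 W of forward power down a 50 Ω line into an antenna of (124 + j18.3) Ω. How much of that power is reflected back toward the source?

|Γ| = |(74 + j18.3)/(174 + j18.3)| = 0.436
|Γ|² = 0.19
P_refl = |Γ|²·P_inc = 43.9 W, P_del = (1 − |Γ|²)·P_inc = 187 W

P_reflected ≈ 43.9 W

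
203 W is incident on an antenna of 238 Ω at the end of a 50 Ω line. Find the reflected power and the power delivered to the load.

P_reflected ≈ 86.5 W; P_delivered ≈ 116 W

Γ = (238 − 50)/(238 + 50) = 0.653
|Γ|² = 0.426
P_refl = |Γ|²·P_inc = 86.5 W, P_del = (1 − |Γ|²)·P_inc = 116 W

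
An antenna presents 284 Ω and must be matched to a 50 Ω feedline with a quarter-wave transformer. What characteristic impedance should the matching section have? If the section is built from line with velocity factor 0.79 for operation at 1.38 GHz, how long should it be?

Z_qwt = √(Z_0·R_L) = √(50 × 284) = √14200
λ = 0.79·c/f = 0.172 m, so l = λ/4 = 0.0429 m

Z_qwt ≈ 119 Ω; length ≈ 4.29 cm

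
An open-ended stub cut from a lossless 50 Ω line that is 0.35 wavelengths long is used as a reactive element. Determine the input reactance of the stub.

βl = 2π × 0.35 = 126°
tan(βl) = -1.38
For an open-ended stub, Z_in = −jZ_0·cot(βl) = −jZ_0/tan(βl)

X_in ≈ 36.3 Ω (inductive)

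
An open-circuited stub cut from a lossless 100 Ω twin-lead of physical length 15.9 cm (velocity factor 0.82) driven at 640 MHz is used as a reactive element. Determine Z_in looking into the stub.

λ = v/f = 0.82·c / 640 MHz = 0.384 m
βl = 2π·l/λ = 2π × 0.414 = 149°
tan(βl) = -0.603
For an open-circuited stub, Z_in = −jZ_0·cot(βl) = −jZ_0/tan(βl)

Z_in ≈ +j166 Ω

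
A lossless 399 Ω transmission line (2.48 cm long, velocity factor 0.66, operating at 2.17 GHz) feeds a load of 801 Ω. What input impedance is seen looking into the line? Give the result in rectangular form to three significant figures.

Z_in ≈ 202 + j41.2 Ω

λ = v/f = 0.66·c / 2.17 GHz = 0.0912 m
βl = 2π·l/λ = 2π × 0.272 = 97.8°
tan(βl) = tan(97.8°) = -7.26
Z_in = Z_0·(Z_L + jZ_0·tanβl)/(Z_0 + jZ_L·tanβl)
     = 399·(801 − j2900)/(399 − j5810)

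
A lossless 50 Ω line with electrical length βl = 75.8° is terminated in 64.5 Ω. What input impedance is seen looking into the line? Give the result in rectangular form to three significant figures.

tan(βl) = tan(75.8°) = 3.95
Z_in = Z_0·(Z_L + jZ_0·tanβl)/(Z_0 + jZ_L·tanβl)
     = 50·(64.5 + j198)/(50 + j255)

Z_in ≈ 39.7 − j4.86 Ω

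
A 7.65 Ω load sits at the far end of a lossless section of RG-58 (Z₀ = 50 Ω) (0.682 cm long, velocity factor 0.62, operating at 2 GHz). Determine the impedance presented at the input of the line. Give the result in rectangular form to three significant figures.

Z_in ≈ 9.48 + j24.1 Ω

λ = v/f = 0.62·c / 2 GHz = 0.093 m
βl = 2π·l/λ = 2π × 0.0733 = 26.4°
tan(βl) = tan(26.4°) = 0.496
Z_in = Z_0·(Z_L + jZ_0·tanβl)/(Z_0 + jZ_L·tanβl)
     = 50·(7.65 + j24.8)/(50 + j3.8)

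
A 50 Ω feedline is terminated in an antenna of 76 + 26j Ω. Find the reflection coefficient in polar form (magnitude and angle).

Γ = (Z_L − Z_0)/(Z_L + Z_0) = (26 + j26)/(126 + j26)
|Γ| = 36.8/129 = 0.286

Γ ≈ 0.286 ∠ 33.3°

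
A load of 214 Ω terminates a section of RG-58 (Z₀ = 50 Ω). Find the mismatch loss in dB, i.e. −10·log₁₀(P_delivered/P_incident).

Γ = (214 − 50)/(214 + 50) = 0.621
|Γ|² = 0.386, so P_del/P_inc = 1 − |Γ|² = 0.614
ML = −10·log₁₀(1 − |Γ|²)

mismatch loss ≈ 2.12 dB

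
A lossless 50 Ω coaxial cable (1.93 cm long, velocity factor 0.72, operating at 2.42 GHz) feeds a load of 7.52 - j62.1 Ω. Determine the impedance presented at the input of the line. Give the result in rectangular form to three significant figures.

λ = v/f = 0.72·c / 2.42 GHz = 0.0893 m
βl = 2π·l/λ = 2π × 0.216 = 77.8°
tan(βl) = tan(77.8°) = 4.64
Z_in = Z_0·(Z_L + jZ_0·tanβl)/(Z_0 + jZ_L·tanβl)
     = 50·(7.52 + j170)/(338 + j34.9)

Z_in ≈ 3.67 + j24.8 Ω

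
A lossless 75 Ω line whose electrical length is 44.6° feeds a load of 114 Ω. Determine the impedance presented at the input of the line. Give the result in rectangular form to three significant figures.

Z_in ≈ 69.3 − j29.9 Ω

tan(βl) = tan(44.6°) = 0.986
Z_in = Z_0·(Z_L + jZ_0·tanβl)/(Z_0 + jZ_L·tanβl)
     = 75·(114 + j74)/(75 + j112)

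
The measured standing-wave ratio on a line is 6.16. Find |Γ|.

|Γ| ≈ 0.721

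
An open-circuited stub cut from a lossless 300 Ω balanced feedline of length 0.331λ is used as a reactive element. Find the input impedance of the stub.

βl = 2π × 0.331 = 119°
tan(βl) = -1.79
For an open-circuited stub, Z_in = −jZ_0·cot(βl) = −jZ_0/tan(βl)

Z_in ≈ +j167 Ω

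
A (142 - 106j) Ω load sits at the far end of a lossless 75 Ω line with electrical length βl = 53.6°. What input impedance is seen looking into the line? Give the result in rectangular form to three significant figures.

tan(βl) = tan(53.6°) = 1.36
Z_in = Z_0·(Z_L + jZ_0·tanβl)/(Z_0 + jZ_L·tanβl)
     = 75·(142 − j4.27)/(219 + j193)

Z_in ≈ 26.7 − j25 Ω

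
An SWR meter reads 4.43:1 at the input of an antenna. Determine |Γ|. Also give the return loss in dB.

|Γ| = (S − 1)/(S + 1) = (4.43 − 1)/(4.43 + 1) = 3.43/5.43
RL = −20·log₁₀|Γ| = −20·log₁₀(0.632)

|Γ| ≈ 0.632; return loss ≈ 3.99 dB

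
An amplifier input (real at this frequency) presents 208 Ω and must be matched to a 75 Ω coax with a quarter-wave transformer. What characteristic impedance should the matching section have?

Z_qwt ≈ 125 Ω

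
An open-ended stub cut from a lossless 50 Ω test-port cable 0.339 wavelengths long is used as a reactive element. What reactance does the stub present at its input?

X_in ≈ 31.3 Ω (inductive)

βl = 2π × 0.339 = 122°
tan(βl) = -1.6
For an open-ended stub, Z_in = −jZ_0·cot(βl) = −jZ_0/tan(βl)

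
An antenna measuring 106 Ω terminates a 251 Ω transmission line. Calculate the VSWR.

VSWR ≈ 2.37

For a purely resistive load, VSWR = R_L/Z_0 or Z_0/R_L (whichever > 1) = 251/106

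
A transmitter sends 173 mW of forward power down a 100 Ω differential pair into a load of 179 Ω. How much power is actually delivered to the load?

Γ = (179 − 100)/(179 + 100) = 0.283
|Γ|² = 0.0802
P_refl = |Γ|²·P_inc = 13.9 mW, P_del = (1 − |Γ|²)·P_inc = 159 mW

P_delivered ≈ 159 mW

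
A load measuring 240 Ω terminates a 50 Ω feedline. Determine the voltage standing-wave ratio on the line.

VSWR ≈ 4.8

Γ = (240 − 50)/(240 + 50) = 0.655
VSWR = (1 + 0.655)/(1 − 0.655)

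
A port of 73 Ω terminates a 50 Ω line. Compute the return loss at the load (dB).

Γ = (73 − 50)/(73 + 50) = 0.187
RL = −20·log₁₀|Γ| = −20·log₁₀(0.187)

RL ≈ 14.6 dB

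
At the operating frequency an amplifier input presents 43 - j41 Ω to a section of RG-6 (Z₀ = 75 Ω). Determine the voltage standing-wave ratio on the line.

Γ = (Z_L − Z_0)/(Z_L + Z_0) = (-32 − j41)/(118 − j41)
|Γ| = 52/125 = 0.416
VSWR = (1 + |Γ|)/(1 − |Γ|) = 1.42/0.584

VSWR ≈ 2.43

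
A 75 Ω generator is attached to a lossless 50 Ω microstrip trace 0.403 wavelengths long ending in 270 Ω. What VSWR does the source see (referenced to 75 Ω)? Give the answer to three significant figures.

βl = 2π × 0.403 = 145°
tan(βl) = -0.698
Z_in = Z_0·(Z_L + jZ_0·tanβl)/(Z_0 + jZ_L·tanβl) = 26.4 + j64.6 Ω
Γ_s = (Z_in − Z_s)/(Z_in + Z_s) = (-48.6 + j64.6)/(101 + j64.6), |Γ_s| = 0.672
VSWR = (1 + |Γ_s|)/(1 − |Γ_s|)

VSWR ≈ 5.11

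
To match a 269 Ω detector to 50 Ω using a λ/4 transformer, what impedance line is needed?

Z_qwt ≈ 116 Ω

Z_qwt = √(Z_0·R_L) = √(50 × 269) = √13450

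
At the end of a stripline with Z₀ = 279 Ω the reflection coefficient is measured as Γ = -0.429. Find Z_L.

Z_L ≈ 111 Ω

Z_L = Z_0·(1 + Γ)/(1 − Γ) = 279·(0.571)/(1.43)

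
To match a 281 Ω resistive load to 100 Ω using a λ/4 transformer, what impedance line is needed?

Z_qwt = √(Z_0·R_L) = √(100 × 281) = √28100

Z_qwt ≈ 168 Ω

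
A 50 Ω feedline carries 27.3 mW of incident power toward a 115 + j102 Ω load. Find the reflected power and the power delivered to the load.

|Γ| = |(65 + j102)/(165 + j102)| = 0.624
|Γ|² = 0.389
P_refl = |Γ|²·P_inc = 10.6 mW, P_del = (1 − |Γ|²)·P_inc = 16.7 mW

P_reflected ≈ 10.6 mW; P_delivered ≈ 16.7 mW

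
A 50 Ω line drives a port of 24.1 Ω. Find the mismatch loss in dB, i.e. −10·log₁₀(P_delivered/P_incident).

mismatch loss ≈ 0.566 dB

Γ = (24.1 − 50)/(24.1 + 50) = -0.35
|Γ|² = 0.122, so P_del/P_inc = 1 − |Γ|² = 0.878
ML = −10·log₁₀(1 − |Γ|²)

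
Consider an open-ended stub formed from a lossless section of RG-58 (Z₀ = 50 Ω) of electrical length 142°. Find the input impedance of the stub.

Z_in ≈ +j64 Ω

tan(βl) = -0.781
For an open-ended stub, Z_in = −jZ_0·cot(βl) = −jZ_0/tan(βl)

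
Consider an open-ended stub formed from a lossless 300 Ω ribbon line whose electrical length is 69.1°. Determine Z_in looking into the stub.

tan(βl) = 2.62
For an open-ended stub, Z_in = −jZ_0·cot(βl) = −jZ_0/tan(βl)

Z_in ≈ −j115 Ω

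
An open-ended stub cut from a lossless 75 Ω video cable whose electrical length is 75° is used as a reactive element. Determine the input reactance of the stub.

tan(βl) = 3.73
For an open-ended stub, Z_in = −jZ_0·cot(βl) = −jZ_0/tan(βl)

X_in ≈ -20.1 Ω (capacitive)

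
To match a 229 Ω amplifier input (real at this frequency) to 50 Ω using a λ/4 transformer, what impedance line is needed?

Z_qwt ≈ 107 Ω

Z_qwt = √(Z_0·R_L) = √(50 × 229) = √11450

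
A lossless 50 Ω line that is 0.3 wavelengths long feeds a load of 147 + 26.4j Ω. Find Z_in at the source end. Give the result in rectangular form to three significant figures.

Z_in ≈ 17.3 + j11.2 Ω

βl = 2π × 0.3 = 108°
tan(βl) = tan(108°) = -3.08
Z_in = Z_0·(Z_L + jZ_0·tanβl)/(Z_0 + jZ_L·tanβl)
     = 50·(147 − j127)/(131 − j452)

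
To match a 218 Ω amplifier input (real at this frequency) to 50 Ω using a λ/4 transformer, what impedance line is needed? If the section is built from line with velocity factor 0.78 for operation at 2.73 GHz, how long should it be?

Z_qwt ≈ 104 Ω; length ≈ 2.14 cm

Z_qwt = √(Z_0·R_L) = √(50 × 218) = √10900
λ = 0.78·c/f = 0.0857 m, so l = λ/4 = 0.0214 m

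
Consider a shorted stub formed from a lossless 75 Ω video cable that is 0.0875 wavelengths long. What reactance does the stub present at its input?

X_in ≈ 46 Ω (inductive)

βl = 2π × 0.0875 = 31.5°
tan(βl) = 0.613
For a shorted stub, Z_in = jZ_0·tan(βl)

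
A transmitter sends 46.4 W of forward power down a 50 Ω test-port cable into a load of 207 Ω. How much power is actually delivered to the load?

P_delivered ≈ 29.1 W

Γ = (207 − 50)/(207 + 50) = 0.611
|Γ|² = 0.373
P_refl = |Γ|²·P_inc = 17.3 W, P_del = (1 − |Γ|²)·P_inc = 29.1 W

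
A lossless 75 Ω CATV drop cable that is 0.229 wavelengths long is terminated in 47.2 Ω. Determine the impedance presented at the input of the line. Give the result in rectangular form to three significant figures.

Z_in ≈ 116 + j14.5 Ω

βl = 2π × 0.229 = 82.4°
tan(βl) = tan(82.4°) = 7.53
Z_in = Z_0·(Z_L + jZ_0·tanβl)/(Z_0 + jZ_L·tanβl)
     = 75·(47.2 + j565)/(75 + j356)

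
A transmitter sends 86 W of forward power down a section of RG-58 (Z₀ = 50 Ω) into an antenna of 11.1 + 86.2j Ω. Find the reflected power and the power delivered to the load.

P_reflected ≈ 68.9 W; P_delivered ≈ 17.1 W

|Γ| = |(-38.9 + j86.2)/(61.1 + j86.2)| = 0.895
|Γ|² = 0.801
P_refl = |Γ|²·P_inc = 68.9 W, P_del = (1 − |Γ|²)·P_inc = 17.1 W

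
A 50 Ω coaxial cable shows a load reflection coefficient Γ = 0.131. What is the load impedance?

Z_L ≈ 65.1 Ω

Z_L = Z_0·(1 + Γ)/(1 − Γ) = 50·(1.13)/(0.869)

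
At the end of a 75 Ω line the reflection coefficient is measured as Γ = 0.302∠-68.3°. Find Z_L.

Z_L ≈ 78.5 − j48.5 Ω

Z_L = Z_0·(1 + Γ)/(1 − Γ) = 75·(1.11 − j0.281)/(0.888 + j0.281)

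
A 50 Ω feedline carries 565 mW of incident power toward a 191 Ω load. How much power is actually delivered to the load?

Γ = (191 − 50)/(191 + 50) = 0.585
|Γ|² = 0.342
P_refl = |Γ|²·P_inc = 193 mW, P_del = (1 − |Γ|²)·P_inc = 372 mW

P_delivered ≈ 372 mW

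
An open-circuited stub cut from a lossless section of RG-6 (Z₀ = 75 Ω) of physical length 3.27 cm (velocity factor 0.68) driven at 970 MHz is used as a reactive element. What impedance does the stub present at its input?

λ = v/f = 0.68·c / 970 MHz = 0.21 m
βl = 2π·l/λ = 2π × 0.155 = 56°
tan(βl) = 1.48
For an open-circuited stub, Z_in = −jZ_0·cot(βl) = −jZ_0/tan(βl)

Z_in ≈ −j50.6 Ω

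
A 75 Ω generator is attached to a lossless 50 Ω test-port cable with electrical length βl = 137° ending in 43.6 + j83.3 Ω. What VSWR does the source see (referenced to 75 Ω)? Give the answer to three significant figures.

tan(βl) = -0.933
Z_in = Z_0·(Z_L + jZ_0·tanβl)/(Z_0 + jZ_L·tanβl) = 11.3 + j18 Ω
Γ_s = (Z_in − Z_s)/(Z_in + Z_s) = (-63.7 + j18)/(86.3 + j18), |Γ_s| = 0.75
VSWR = (1 + |Γ_s|)/(1 − |Γ_s|)

VSWR ≈ 7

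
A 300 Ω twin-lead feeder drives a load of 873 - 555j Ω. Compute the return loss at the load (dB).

RL ≈ 4.23 dB

Γ = (573 − j555)/(1173 − j555), |Γ| = 0.615
RL = −20·log₁₀|Γ| = −20·log₁₀(0.615)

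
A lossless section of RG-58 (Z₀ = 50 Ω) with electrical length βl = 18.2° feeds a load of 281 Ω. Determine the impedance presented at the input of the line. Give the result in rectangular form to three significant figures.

Z_in ≈ 70.5 − j114 Ω

tan(βl) = tan(18.2°) = 0.329
Z_in = Z_0·(Z_L + jZ_0·tanβl)/(Z_0 + jZ_L·tanβl)
     = 50·(281 + j16.4)/(50 + j92.4)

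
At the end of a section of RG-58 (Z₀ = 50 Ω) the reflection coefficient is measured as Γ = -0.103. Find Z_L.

Z_L = Z_0·(1 + Γ)/(1 − Γ) = 50·(0.897)/(1.1)

Z_L ≈ 40.7 Ω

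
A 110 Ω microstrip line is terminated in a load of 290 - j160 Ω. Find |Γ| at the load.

Γ = (Z_L − Z_0)/(Z_L + Z_0) = (180 − j160)/(400 − j160)
|Γ| = 241/431

|Γ| ≈ 0.559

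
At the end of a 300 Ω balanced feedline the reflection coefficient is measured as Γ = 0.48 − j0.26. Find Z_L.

Z_L ≈ 623 − j462 Ω

Z_L = Z_0·(1 + Γ)/(1 − Γ) = 300·(1.48 − j0.26)/(0.52 + j0.26)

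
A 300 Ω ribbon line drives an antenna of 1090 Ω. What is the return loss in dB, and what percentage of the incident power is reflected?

RL ≈ 4.91 dB; 32.3% of incident power reflected

Γ = (1090 − 300)/(1090 + 300) = 0.568
RL = −20·log₁₀(0.568) = 4.91 dB
P_refl/P_inc = |Γ|² = 0.323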